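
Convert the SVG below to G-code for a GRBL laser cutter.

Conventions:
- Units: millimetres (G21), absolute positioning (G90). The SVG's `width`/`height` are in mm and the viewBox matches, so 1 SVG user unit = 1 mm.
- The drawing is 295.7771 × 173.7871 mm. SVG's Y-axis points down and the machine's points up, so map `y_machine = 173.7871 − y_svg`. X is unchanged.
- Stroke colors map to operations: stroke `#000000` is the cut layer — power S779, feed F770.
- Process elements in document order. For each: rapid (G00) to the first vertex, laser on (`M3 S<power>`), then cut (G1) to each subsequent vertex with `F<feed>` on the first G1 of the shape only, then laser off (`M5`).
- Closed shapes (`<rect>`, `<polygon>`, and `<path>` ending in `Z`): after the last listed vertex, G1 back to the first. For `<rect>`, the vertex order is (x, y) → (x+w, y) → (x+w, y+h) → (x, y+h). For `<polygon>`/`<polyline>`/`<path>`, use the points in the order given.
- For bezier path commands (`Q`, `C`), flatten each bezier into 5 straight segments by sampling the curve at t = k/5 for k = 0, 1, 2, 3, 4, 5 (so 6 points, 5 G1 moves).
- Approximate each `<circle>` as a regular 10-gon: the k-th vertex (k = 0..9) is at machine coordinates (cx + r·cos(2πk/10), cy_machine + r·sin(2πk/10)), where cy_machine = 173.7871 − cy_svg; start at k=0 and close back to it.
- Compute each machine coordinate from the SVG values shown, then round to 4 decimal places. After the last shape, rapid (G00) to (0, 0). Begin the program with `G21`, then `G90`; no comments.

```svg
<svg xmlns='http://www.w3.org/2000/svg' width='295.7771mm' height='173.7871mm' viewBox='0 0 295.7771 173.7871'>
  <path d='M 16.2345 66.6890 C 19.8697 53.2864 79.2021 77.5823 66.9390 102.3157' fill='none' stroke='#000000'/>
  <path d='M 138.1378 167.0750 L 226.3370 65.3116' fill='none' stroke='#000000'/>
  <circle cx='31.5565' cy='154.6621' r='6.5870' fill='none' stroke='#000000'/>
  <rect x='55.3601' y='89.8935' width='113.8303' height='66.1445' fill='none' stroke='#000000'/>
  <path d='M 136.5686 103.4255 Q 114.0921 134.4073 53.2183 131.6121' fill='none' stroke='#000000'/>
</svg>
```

G21
G90
G00 X16.2345 Y107.0981
M3 S779
G1 X24.0809 Y110.9139 F770
G1 X39.1847 Y107.4706
G1 X55.4356 Y98.5568
G1 X66.7237 Y85.9609
G1 X66.9390 Y71.4714
M5
G00 X138.1378 Y6.7121
M3 S779
G1 X226.3370 Y108.4755 F770
M5
G00 X38.1435 Y19.1250
M3 S779
G1 X36.8855 Y22.9967 F770
G1 X33.5920 Y25.3896
G1 X29.5210 Y25.3896
G1 X26.2275 Y22.9967
G1 X24.9695 Y19.1250
G1 X26.2275 Y15.2533
G1 X29.5210 Y12.8604
G1 X33.5920 Y12.8604
G1 X36.8855 Y15.2533
G1 X38.1435 Y19.1250
M5
G00 X55.3601 Y83.8936
M3 S779
G1 X169.1904 Y83.8936 F770
G1 X169.1904 Y17.7491
G1 X55.3601 Y17.7491
G1 X55.3601 Y83.8936
M5
G00 X136.5686 Y70.3616
M3 S779
G1 X126.0421 Y59.3200 F770
G1 X112.4438 Y50.9805
G1 X95.7738 Y45.3432
G1 X76.0319 Y42.4080
G1 X53.2183 Y42.1750
M5
G00 X0.0000 Y0.0000

viewBox `0 0 295.7771 173.7871` with mm width/height → 1 unit = 1 mm. Flip: y_m = 173.7871 − y_svg.

**Shape 1** — `<path>` cubic bezier, stroke `#000000` → cut (S779, F770). Control points (SVG): P0=(16.2345,66.6890), P1=(19.8697,53.2864), P2=(79.2021,77.5823), P3=(66.9390,102.3157); sampled at t=k/5. Machine vertices: (16.2345,107.0981) → (24.0809,110.9139) → (39.1847,107.4706) → (55.4356,98.5568) → (66.7237,85.9609) → (66.9390,71.4714). Open path.

**Shape 2** — `<path>` line segment, stroke `#000000` → cut (S779, F770). Machine vertices: (138.1378,6.7121) → (226.3370,108.4755). Open path.

**Shape 3** — `<circle>` circle, stroke `#000000` → cut (S779, F770). Machine vertices: (38.1435,19.1250) → (36.8855,22.9967) → (33.5920,25.3896) → (29.5210,25.3896) → (26.2275,22.9967) → (24.9695,19.1250) → (26.2275,15.2533) → (29.5210,12.8604) → (33.5920,12.8604) → (36.8855,15.2533) → (38.1435,19.1250). Closed: final G1 returns to the first vertex.

**Shape 4** — `<rect>` rectangle, stroke `#000000` → cut (S779, F770). Machine vertices: (55.3601,83.8936) → (169.1904,83.8936) → (169.1904,17.7491) → (55.3601,17.7491) → (55.3601,83.8936). Closed: final G1 returns to the first vertex.

**Shape 5** — `<path>` quadratic bezier, stroke `#000000` → cut (S779, F770). Control points (SVG): P0=(136.5686,103.4255), P1=(114.0921,134.4073), P2=(53.2183,131.6121); sampled at t=k/5. Machine vertices: (136.5686,70.3616) → (126.0421,59.3200) → (112.4438,50.9805) → (95.7738,45.3432) → (76.0319,42.4080) → (53.2183,42.1750). Open path.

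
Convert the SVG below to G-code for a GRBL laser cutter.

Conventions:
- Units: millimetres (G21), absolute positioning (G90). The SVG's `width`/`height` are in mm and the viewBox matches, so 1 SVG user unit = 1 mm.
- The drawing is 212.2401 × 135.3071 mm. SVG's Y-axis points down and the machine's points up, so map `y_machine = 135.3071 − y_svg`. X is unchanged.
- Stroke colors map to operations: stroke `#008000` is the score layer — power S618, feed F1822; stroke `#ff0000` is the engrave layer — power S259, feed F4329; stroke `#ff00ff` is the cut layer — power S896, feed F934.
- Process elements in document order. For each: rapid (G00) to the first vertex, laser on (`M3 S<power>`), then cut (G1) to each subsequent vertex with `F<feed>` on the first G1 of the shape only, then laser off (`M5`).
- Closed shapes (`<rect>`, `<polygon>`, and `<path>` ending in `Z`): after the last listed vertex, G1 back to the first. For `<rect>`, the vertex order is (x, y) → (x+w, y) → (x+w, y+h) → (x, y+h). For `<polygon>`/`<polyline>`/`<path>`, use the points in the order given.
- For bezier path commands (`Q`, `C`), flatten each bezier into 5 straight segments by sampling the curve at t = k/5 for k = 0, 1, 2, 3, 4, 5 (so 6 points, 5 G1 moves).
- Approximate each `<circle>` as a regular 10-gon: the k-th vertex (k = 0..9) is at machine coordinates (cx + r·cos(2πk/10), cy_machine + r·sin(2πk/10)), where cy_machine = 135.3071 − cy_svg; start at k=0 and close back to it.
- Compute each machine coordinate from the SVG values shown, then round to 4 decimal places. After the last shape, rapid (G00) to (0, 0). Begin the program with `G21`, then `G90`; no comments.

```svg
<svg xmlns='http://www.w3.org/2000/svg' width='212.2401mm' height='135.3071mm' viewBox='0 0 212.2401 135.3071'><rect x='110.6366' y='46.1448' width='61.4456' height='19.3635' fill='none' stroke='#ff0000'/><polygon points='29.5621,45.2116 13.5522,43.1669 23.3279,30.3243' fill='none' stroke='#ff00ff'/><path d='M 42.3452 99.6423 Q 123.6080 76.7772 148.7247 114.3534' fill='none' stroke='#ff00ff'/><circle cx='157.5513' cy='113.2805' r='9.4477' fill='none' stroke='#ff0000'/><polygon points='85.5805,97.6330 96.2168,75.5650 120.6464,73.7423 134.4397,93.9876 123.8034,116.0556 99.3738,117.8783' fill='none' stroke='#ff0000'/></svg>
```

G21
G90
G00 X110.6366 Y89.1623
M3 S259
G1 X172.0822 Y89.1623 F4329
G1 X172.0822 Y69.7988
G1 X110.6366 Y69.7988
G1 X110.6366 Y89.1623
M5
G00 X29.5621 Y90.0955
M3 S896
G1 X13.5522 Y92.1402 F934
G1 X23.3279 Y104.9828
G1 X29.5621 Y90.0955
M5
G00 X42.3452 Y35.6648
M3 S896
G1 X72.6045 Y42.3932 F934
G1 X98.3721 Y44.2863
G1 X119.6480 Y41.3441
G1 X136.4322 Y33.5665
G1 X148.7247 Y20.9537
M5
G00 X166.9990 Y22.0266
M3 S259
G1 X165.1946 Y27.5798 F4329
G1 X160.4708 Y31.0119
G1 X154.6318 Y31.0119
G1 X149.9080 Y27.5798
G1 X148.1036 Y22.0266
G1 X149.9080 Y16.4734
G1 X154.6318 Y13.0413
G1 X160.4708 Y13.0413
G1 X165.1946 Y16.4734
G1 X166.9990 Y22.0266
M5
G00 X85.5805 Y37.6741
M3 S259
G1 X96.2168 Y59.7421 F4329
G1 X120.6464 Y61.5648
G1 X134.4397 Y41.3195
G1 X123.8034 Y19.2515
G1 X99.3738 Y17.4288
G1 X85.5805 Y37.6741
M5
G00 X0.0000 Y0.0000

Since the viewBox matches the mm dimensions, user units are millimetres directly. The only transform is the Y-flip y_m = 135.3071 − y_svg.

Shape 1 is a rectangle drawn with `<rect>`. Its stroke #ff0000 means engrave at S259, F4329. After flipping Y the toolpath is (110.6366,89.1623) → (172.0822,89.1623) → (172.0822,69.7988) → (110.6366,69.7988) → (110.6366,89.1623), returning to the start.

Shape 2 is a regular polygon drawn with `<polygon>`. Its stroke #ff00ff means cut at S896, F934. After flipping Y the toolpath is (29.5621,90.0955) → (13.5522,92.1402) → (23.3279,104.9828) → (29.5621,90.0955), returning to the start.

Shape 3 is a quadratic bezier drawn with `<path>`. Its stroke #ff00ff means cut at S896, F934. After flipping Y the toolpath is (42.3452,35.6648) → (72.6045,42.3932) → (98.3721,44.2863) → (119.6480,41.3441) → (136.4322,33.5665) → (148.7247,20.9537).

Shape 4 is a circle drawn with `<circle>`. Its stroke #ff0000 means engrave at S259, F4329. After flipping Y the toolpath is (166.9990,22.0266) → (165.1946,27.5798) → (160.4708,31.0119) → (154.6318,31.0119) → (149.9080,27.5798) → (148.1036,22.0266) → (149.9080,16.4734) → (154.6318,13.0413) → (160.4708,13.0413) → (165.1946,16.4734) → (166.9990,22.0266), returning to the start.

Shape 5 is a regular polygon drawn with `<polygon>`. Its stroke #ff0000 means engrave at S259, F4329. After flipping Y the toolpath is (85.5805,37.6741) → (96.2168,59.7421) → (120.6464,61.5648) → (134.4397,41.3195) → (123.8034,19.2515) → (99.3738,17.4288) → (85.5805,37.6741), returning to the start.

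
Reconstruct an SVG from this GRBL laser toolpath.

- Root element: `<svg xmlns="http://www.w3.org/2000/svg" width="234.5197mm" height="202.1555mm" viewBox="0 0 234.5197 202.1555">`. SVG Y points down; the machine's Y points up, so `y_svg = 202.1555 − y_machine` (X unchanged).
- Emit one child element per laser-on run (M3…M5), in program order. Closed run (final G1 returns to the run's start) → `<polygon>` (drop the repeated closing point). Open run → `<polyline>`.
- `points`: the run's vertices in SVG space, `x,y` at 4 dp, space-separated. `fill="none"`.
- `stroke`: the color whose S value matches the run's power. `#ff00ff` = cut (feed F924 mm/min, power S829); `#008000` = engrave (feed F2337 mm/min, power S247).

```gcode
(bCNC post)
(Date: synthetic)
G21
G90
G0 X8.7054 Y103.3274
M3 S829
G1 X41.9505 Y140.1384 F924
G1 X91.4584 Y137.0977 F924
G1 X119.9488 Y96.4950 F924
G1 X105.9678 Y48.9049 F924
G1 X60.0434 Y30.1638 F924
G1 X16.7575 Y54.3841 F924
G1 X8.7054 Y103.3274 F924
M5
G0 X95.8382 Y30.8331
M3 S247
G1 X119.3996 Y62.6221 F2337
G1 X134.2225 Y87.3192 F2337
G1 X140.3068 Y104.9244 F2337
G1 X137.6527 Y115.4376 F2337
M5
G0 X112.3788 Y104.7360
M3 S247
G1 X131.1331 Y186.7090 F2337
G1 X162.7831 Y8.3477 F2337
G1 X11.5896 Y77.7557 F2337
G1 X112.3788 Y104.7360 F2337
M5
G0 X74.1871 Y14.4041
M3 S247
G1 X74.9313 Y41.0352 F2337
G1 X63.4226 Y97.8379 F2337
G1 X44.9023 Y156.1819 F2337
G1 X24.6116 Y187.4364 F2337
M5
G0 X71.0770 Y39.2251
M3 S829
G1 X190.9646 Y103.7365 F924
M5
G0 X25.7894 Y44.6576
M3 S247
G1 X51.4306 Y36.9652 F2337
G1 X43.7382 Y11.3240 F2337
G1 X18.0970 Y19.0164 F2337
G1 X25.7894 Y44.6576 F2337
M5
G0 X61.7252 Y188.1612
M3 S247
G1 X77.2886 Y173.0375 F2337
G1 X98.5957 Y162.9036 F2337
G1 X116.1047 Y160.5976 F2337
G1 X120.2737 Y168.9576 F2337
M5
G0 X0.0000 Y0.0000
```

Machine Y-up, SVG Y-down with viewBox height 202.1555, so y_svg = 202.1555 − y_machine; X carries over.

Run 1: the run's S829 means `#ff00ff` (cut). The run returns to its start, so emit a `<polygon>` with points (Y-flipped): 8.7054,98.8281 41.9505,62.0171 91.4584,65.0578 119.9488,105.6605 105.9678,153.2506 60.0434,171.9917 16.7575,147.7714.

Run 2: power S247 maps to stroke `#008000` (engrave). The run is open, so emit a `<polyline>` with points (Y-flipped): 95.8382,171.3224 119.3996,139.5334 134.2225,114.8363 140.3068,97.2311 137.6527,86.7179.

Run 3: power S247 maps to stroke `#008000` (engrave). The run returns to its start, so emit a `<polygon>` with points (Y-flipped): 112.3788,97.4195 131.1331,15.4465 162.7831,193.8078 11.5896,124.3998.

Run 4: power S247 maps to stroke `#008000` (engrave). The run is open, so emit a `<polyline>` with points (Y-flipped): 74.1871,187.7514 74.9313,161.1203 63.4226,104.3176 44.9023,45.9736 24.6116,14.7191.

Run 5: power S829 maps to stroke `#ff00ff` (cut). The run is open, so emit a `<polyline>` with points (Y-flipped): 71.0770,162.9304 190.9646,98.4190.

Run 6: power S247 maps to stroke `#008000` (engrave). The run returns to its start, so emit a `<polygon>` with points (Y-flipped): 25.7894,157.4979 51.4306,165.1903 43.7382,190.8315 18.0970,183.1391.

Run 7: S247 ⇒ engrave layer `#008000`. The run is open, so emit a `<polyline>` with points (Y-flipped): 61.7252,13.9943 77.2886,29.1180 98.5957,39.2519 116.1047,41.5579 120.2737,33.1979.

<svg xmlns="http://www.w3.org/2000/svg" width="234.5197mm" height="202.1555mm" viewBox="0 0 234.5197 202.1555">
  <polygon points="8.7054,98.8281 41.9505,62.0171 91.4584,65.0578 119.9488,105.6605 105.9678,153.2506 60.0434,171.9917 16.7575,147.7714" fill="none" stroke="#ff00ff"/>
  <polyline points="95.8382,171.3224 119.3996,139.5334 134.2225,114.8363 140.3068,97.2311 137.6527,86.7179" fill="none" stroke="#008000"/>
  <polygon points="112.3788,97.4195 131.1331,15.4465 162.7831,193.8078 11.5896,124.3998" fill="none" stroke="#008000"/>
  <polyline points="74.1871,187.7514 74.9313,161.1203 63.4226,104.3176 44.9023,45.9736 24.6116,14.7191" fill="none" stroke="#008000"/>
  <polyline points="71.0770,162.9304 190.9646,98.4190" fill="none" stroke="#ff00ff"/>
  <polygon points="25.7894,157.4979 51.4306,165.1903 43.7382,190.8315 18.0970,183.1391" fill="none" stroke="#008000"/>
  <polyline points="61.7252,13.9943 77.2886,29.1180 98.5957,39.2519 116.1047,41.5579 120.2737,33.1979" fill="none" stroke="#008000"/>
</svg>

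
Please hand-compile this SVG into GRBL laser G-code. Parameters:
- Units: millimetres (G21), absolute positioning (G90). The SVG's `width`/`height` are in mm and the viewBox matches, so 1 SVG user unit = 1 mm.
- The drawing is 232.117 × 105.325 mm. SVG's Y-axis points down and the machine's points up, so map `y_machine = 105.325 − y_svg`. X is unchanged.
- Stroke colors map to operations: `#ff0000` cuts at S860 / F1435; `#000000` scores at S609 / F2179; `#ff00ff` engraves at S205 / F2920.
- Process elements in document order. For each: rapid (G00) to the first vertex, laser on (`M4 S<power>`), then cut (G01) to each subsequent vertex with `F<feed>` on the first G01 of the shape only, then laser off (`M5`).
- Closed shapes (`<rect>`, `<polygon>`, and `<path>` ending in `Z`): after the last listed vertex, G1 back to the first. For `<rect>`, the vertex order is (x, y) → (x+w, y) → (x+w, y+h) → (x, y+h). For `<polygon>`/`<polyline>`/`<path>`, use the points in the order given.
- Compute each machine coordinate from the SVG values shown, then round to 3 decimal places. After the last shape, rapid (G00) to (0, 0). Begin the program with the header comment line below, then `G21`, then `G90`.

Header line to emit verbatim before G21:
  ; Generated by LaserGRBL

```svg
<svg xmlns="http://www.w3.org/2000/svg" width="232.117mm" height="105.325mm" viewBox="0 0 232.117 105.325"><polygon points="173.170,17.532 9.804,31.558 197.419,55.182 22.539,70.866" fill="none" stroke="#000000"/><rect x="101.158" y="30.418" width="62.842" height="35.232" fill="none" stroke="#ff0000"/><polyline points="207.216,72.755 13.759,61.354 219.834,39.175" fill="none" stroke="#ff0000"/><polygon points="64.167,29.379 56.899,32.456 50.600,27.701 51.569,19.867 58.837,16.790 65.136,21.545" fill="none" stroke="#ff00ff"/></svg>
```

viewBox `0 0 232.117 105.325` with mm width/height → 1 unit = 1 mm. Flip: y_m = 105.325 − y_svg.

**Shape 1** — `<polygon>` closed polygon, stroke `#000000` → score (S609, F2179). Machine vertices: (173.170,87.793) → (9.804,73.767) → (197.419,50.143) → (22.539,34.459) → (173.170,87.793). Closed: final G1 returns to the first vertex.

**Shape 2** — `<rect>` rectangle, stroke `#ff0000` → cut (S860, F1435). Machine vertices: (101.158,74.907) → (164.000,74.907) → (164.000,39.675) → (101.158,39.675) → (101.158,74.907). Closed: final G1 returns to the first vertex.

**Shape 3** — `<polyline>` open polyline, stroke `#ff0000` → cut (S860, F1435). Machine vertices: (207.216,32.570) → (13.759,43.971) → (219.834,66.150). Open path.

**Shape 4** — `<polygon>` regular polygon, stroke `#ff00ff` → engrave (S205, F2920). Machine vertices: (64.167,75.946) → (56.899,72.869) → (50.600,77.624) → (51.569,85.458) → (58.837,88.535) → (65.136,83.780) → (64.167,75.946). Closed: final G1 returns to the first vertex.

; Generated by LaserGRBL
G21
G90
G00 X173.170 Y87.793
M4 S609
G01 X9.804 Y73.767 F2179
G01 X197.419 Y50.143
G01 X22.539 Y34.459
G01 X173.170 Y87.793
M5
G00 X101.158 Y74.907
M4 S860
G01 X164.000 Y74.907 F1435
G01 X164.000 Y39.675
G01 X101.158 Y39.675
G01 X101.158 Y74.907
M5
G00 X207.216 Y32.570
M4 S860
G01 X13.759 Y43.971 F1435
G01 X219.834 Y66.150
M5
G00 X64.167 Y75.946
M4 S205
G01 X56.899 Y72.869 F2920
G01 X50.600 Y77.624
G01 X51.569 Y85.458
G01 X58.837 Y88.535
G01 X65.136 Y83.780
G01 X64.167 Y75.946
M5
G00 X0.000 Y0.000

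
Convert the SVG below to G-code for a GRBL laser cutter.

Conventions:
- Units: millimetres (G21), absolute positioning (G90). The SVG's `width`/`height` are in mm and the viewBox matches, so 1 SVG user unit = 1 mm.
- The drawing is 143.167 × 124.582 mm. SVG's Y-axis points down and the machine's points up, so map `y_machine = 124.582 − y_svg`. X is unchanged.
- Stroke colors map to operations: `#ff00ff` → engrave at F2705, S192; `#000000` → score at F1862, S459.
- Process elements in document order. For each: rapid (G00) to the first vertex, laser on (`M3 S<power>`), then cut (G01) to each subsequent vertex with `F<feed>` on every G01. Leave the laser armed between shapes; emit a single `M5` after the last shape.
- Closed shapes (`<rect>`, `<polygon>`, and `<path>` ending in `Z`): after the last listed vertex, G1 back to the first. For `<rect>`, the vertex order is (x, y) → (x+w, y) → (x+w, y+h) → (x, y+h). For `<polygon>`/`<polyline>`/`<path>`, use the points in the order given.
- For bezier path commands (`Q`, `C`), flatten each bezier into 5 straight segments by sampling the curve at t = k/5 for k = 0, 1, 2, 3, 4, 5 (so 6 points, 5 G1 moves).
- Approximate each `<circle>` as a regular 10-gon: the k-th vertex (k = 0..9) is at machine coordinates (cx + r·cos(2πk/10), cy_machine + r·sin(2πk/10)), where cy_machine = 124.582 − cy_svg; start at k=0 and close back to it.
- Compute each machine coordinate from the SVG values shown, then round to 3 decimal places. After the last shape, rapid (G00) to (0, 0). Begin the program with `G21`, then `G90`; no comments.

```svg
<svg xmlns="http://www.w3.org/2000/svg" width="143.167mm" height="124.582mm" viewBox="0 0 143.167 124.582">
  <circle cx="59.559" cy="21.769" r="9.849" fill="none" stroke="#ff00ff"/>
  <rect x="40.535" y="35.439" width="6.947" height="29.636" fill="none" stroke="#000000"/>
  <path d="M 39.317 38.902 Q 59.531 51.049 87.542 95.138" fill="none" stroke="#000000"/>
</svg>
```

viewBox `0 0 143.167 124.582` with mm width/height → 1 unit = 1 mm. Flip: y_m = 124.582 − y_svg.

**Shape 1** — `<circle>` circle, stroke `#ff00ff` → engrave (S192, F2705). Machine vertices: (69.408,102.813) → (67.527,108.602) → (62.603,112.180) → (56.515,112.180) → (51.591,108.602) → (49.710,102.813) → (51.591,97.024) → (56.515,93.446) → (62.603,93.446) → (67.527,97.024) → (69.408,102.813). Closed: final G1 returns to the first vertex.

**Shape 2** — `<rect>` rectangle, stroke `#000000` → score (S459, F1862). Machine vertices: (40.535,89.143) → (47.482,89.143) → (47.482,59.507) → (40.535,59.507) → (40.535,89.143). Closed: final G1 returns to the first vertex.

**Shape 3** — `<path>` quadratic bezier, stroke `#000000` → score (S459, F1862). Control points (SVG): P0=(39.317,38.902), P1=(59.531,51.049), P2=(87.542,95.138); sampled at t=k/5. Machine vertices: (39.317,85.680) → (47.714,79.544) → (56.736,70.852) → (66.381,59.604) → (76.649,45.802) → (87.542,29.444). Open path.

G21
G90
G00 X69.408 Y102.813
M3 S192
G01 X67.527 Y108.602 F2705
G01 X62.603 Y112.180 F2705
G01 X56.515 Y112.180 F2705
G01 X51.591 Y108.602 F2705
G01 X49.710 Y102.813 F2705
G01 X51.591 Y97.024 F2705
G01 X56.515 Y93.446 F2705
G01 X62.603 Y93.446 F2705
G01 X67.527 Y97.024 F2705
G01 X69.408 Y102.813 F2705
G00 X40.535 Y89.143
M3 S459
G01 X47.482 Y89.143 F1862
G01 X47.482 Y59.507 F1862
G01 X40.535 Y59.507 F1862
G01 X40.535 Y89.143 F1862
G00 X39.317 Y85.680
M3 S459
G01 X47.714 Y79.544 F1862
G01 X56.736 Y70.852 F1862
G01 X66.381 Y59.604 F1862
G01 X76.649 Y45.802 F1862
G01 X87.542 Y29.444 F1862
M5
G00 X0.000 Y0.000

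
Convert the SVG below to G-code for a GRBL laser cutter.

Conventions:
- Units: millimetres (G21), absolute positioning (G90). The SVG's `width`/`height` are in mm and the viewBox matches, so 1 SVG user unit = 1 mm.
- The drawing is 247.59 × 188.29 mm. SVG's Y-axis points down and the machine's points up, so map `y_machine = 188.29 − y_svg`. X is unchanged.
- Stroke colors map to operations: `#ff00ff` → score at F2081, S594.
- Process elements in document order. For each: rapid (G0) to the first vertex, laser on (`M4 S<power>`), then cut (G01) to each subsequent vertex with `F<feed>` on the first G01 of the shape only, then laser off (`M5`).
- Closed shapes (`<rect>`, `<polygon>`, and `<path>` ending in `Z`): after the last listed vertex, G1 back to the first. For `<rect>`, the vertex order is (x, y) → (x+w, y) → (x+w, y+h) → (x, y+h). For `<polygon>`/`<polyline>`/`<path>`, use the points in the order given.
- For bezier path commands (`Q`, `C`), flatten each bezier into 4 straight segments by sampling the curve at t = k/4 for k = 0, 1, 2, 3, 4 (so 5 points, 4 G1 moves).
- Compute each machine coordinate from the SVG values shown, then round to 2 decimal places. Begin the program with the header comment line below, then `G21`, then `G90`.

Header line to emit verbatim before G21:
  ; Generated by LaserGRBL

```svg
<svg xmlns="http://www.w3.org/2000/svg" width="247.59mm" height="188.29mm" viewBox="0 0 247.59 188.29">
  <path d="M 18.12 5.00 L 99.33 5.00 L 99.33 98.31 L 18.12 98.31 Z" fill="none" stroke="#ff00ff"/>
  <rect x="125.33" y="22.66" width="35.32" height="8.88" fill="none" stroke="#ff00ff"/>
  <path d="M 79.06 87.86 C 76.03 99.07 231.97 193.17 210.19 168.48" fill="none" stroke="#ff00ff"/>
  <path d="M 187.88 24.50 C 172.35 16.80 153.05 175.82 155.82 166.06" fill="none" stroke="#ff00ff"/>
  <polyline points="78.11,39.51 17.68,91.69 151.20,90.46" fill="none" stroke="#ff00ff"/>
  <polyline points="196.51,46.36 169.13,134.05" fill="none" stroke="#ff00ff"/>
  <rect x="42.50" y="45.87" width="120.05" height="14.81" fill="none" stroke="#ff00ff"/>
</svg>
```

viewBox `0 0 247.59 188.29` with mm width/height → 1 unit = 1 mm. Flip: y_m = 188.29 − y_svg.

**Shape 1** — `<path>` rectangle, stroke `#ff00ff` → score (S594, F2081). Machine vertices: (18.12,183.29) → (99.33,183.29) → (99.33,89.98) → (18.12,89.98) → (18.12,183.29). Closed: final G1 returns to the first vertex.

**Shape 2** — `<rect>` rectangle, stroke `#ff00ff` → score (S594, F2081). Machine vertices: (125.33,165.63) → (160.65,165.63) → (160.65,156.75) → (125.33,156.75) → (125.33,165.63). Closed: final G1 returns to the first vertex.

**Shape 3** — `<path>` cubic bezier, stroke `#ff00ff` → score (S594, F2081). Control points (SVG): P0=(79.06,87.86), P1=(76.03,99.07), P2=(231.97,193.17), P3=(210.19,168.48); sampled at t=k/4. Machine vertices: (79.06,100.43) → (101.33,79.63) → (151.66,46.66) → (198.46,20.41) → (210.19,19.81). Open path.

**Shape 4** — `<path>` cubic bezier, stroke `#ff00ff` → score (S594, F2081). Control points (SVG): P0=(187.88,24.50), P1=(172.35,16.80), P2=(153.05,175.82), P3=(155.82,166.06); sampled at t=k/4. Machine vertices: (187.88,163.79) → (175.93,143.55) → (164.99,92.24) → (157.48,41.31) → (155.82,22.23). Open path.

**Shape 5** — `<polyline>` open polyline, stroke `#ff00ff` → score (S594, F2081). Machine vertices: (78.11,148.78) → (17.68,96.60) → (151.20,97.83). Open path.

**Shape 6** — `<polyline>` line segment, stroke `#ff00ff` → score (S594, F2081). Machine vertices: (196.51,141.93) → (169.13,54.24). Open path.

**Shape 7** — `<rect>` rectangle, stroke `#ff00ff` → score (S594, F2081). Machine vertices: (42.50,142.42) → (162.55,142.42) → (162.55,127.61) → (42.50,127.61) → (42.50,142.42). Closed: final G1 returns to the first vertex.

; Generated by LaserGRBL
G21
G90
G0 X18.12 Y183.29
M4 S594
G01 X99.33 Y183.29 F2081
G01 X99.33 Y89.98
G01 X18.12 Y89.98
G01 X18.12 Y183.29
M5
G0 X125.33 Y165.63
M4 S594
G01 X160.65 Y165.63 F2081
G01 X160.65 Y156.75
G01 X125.33 Y156.75
G01 X125.33 Y165.63
M5
G0 X79.06 Y100.43
M4 S594
G01 X101.33 Y79.63 F2081
G01 X151.66 Y46.66
G01 X198.46 Y20.41
G01 X210.19 Y19.81
M5
G0 X187.88 Y163.79
M4 S594
G01 X175.93 Y143.55 F2081
G01 X164.99 Y92.24
G01 X157.48 Y41.31
G01 X155.82 Y22.23
M5
G0 X78.11 Y148.78
M4 S594
G01 X17.68 Y96.60 F2081
G01 X151.20 Y97.83
M5
G0 X196.51 Y141.93
M4 S594
G01 X169.13 Y54.24 F2081
M5
G0 X42.50 Y142.42
M4 S594
G01 X162.55 Y142.42 F2081
G01 X162.55 Y127.61
G01 X42.50 Y127.61
G01 X42.50 Y142.42
M5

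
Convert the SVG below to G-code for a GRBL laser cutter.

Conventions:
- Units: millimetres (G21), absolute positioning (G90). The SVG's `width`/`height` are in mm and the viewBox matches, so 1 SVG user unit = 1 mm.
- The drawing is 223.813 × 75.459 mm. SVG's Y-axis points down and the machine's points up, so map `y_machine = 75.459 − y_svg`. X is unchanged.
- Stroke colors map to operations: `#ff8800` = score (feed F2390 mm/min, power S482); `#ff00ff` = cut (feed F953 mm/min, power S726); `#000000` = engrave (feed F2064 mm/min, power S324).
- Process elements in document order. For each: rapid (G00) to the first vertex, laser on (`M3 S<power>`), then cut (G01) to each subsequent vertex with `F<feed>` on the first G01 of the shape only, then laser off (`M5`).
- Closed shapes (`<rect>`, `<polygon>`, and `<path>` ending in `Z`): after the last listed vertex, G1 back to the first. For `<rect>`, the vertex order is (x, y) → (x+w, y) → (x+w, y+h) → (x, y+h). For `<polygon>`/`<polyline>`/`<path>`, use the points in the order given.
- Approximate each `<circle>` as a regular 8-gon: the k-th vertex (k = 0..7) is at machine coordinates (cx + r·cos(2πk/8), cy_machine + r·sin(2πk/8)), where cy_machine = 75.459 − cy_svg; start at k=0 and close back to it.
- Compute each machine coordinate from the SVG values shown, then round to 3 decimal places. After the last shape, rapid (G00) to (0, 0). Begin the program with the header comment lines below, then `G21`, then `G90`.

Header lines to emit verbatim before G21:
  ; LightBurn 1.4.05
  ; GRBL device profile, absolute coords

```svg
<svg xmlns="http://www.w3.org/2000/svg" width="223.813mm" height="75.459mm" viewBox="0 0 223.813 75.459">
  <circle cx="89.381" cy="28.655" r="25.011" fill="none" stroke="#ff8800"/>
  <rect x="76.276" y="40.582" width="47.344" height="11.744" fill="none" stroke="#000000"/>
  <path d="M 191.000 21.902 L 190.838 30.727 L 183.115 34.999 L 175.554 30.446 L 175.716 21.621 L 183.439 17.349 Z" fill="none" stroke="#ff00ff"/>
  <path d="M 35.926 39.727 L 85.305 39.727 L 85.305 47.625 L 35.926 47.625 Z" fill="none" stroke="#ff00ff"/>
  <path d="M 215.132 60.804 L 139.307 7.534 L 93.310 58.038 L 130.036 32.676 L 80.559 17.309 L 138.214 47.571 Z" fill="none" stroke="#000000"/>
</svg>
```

; LightBurn 1.4.05
; GRBL device profile, absolute coords
G21
G90
G00 X114.392 Y46.804
M3 S482
G01 X107.066 Y64.489 F2390
G01 X89.381 Y71.815
G01 X71.696 Y64.489
G01 X64.370 Y46.804
G01 X71.696 Y29.119
G01 X89.381 Y21.793
G01 X107.066 Y29.119
G01 X114.392 Y46.804
M5
G00 X76.276 Y34.877
M3 S324
G01 X123.620 Y34.877 F2064
G01 X123.620 Y23.133
G01 X76.276 Y23.133
G01 X76.276 Y34.877
M5
G00 X191.000 Y53.557
M3 S726
G01 X190.838 Y44.732 F953
G01 X183.115 Y40.460
G01 X175.554 Y45.013
G01 X175.716 Y53.838
G01 X183.439 Y58.110
G01 X191.000 Y53.557
M5
G00 X35.926 Y35.732
M3 S726
G01 X85.305 Y35.732 F953
G01 X85.305 Y27.834
G01 X35.926 Y27.834
G01 X35.926 Y35.732
M5
G00 X215.132 Y14.655
M3 S324
G01 X139.307 Y67.925 F2064
G01 X93.310 Y17.421
G01 X130.036 Y42.783
G01 X80.559 Y58.150
G01 X138.214 Y27.888
G01 X215.132 Y14.655
M5
G00 X0.000 Y0.000

Since the viewBox matches the mm dimensions, user units are millimetres directly. The only transform is the Y-flip y_m = 75.459 − y_svg.

Shape 1 is a circle drawn with `<circle>`. Its stroke #ff8800 means score at S482, F2390. After flipping Y the toolpath is (114.392,46.804) → (107.066,64.489) → (89.381,71.815) → (71.696,64.489) → (64.370,46.804) → (71.696,29.119) → (89.381,21.793) → (107.066,29.119) → (114.392,46.804), returning to the start.

Shape 2 is a rectangle drawn with `<rect>`. Its stroke #000000 means engrave at S324, F2064. After flipping Y the toolpath is (76.276,34.877) → (123.620,34.877) → (123.620,23.133) → (76.276,23.133) → (76.276,34.877), returning to the start.

Shape 3 is a regular polygon drawn with `<path>`. Its stroke #ff00ff means cut at S726, F953. After flipping Y the toolpath is (191.000,53.557) → (190.838,44.732) → (183.115,40.460) → (175.554,45.013) → (175.716,53.838) → (183.439,58.110) → (191.000,53.557), returning to the start.

Shape 4 is a rectangle drawn with `<path>`. Its stroke #ff00ff means cut at S726, F953. After flipping Y the toolpath is (35.926,35.732) → (85.305,35.732) → (85.305,27.834) → (35.926,27.834) → (35.926,35.732), returning to the start.

Shape 5 is a closed polygon drawn with `<path>`. Its stroke #000000 means engrave at S324, F2064. After flipping Y the toolpath is (215.132,14.655) → (139.307,67.925) → (93.310,17.421) → (130.036,42.783) → (80.559,58.150) → (138.214,27.888) → (215.132,14.655), returning to the start.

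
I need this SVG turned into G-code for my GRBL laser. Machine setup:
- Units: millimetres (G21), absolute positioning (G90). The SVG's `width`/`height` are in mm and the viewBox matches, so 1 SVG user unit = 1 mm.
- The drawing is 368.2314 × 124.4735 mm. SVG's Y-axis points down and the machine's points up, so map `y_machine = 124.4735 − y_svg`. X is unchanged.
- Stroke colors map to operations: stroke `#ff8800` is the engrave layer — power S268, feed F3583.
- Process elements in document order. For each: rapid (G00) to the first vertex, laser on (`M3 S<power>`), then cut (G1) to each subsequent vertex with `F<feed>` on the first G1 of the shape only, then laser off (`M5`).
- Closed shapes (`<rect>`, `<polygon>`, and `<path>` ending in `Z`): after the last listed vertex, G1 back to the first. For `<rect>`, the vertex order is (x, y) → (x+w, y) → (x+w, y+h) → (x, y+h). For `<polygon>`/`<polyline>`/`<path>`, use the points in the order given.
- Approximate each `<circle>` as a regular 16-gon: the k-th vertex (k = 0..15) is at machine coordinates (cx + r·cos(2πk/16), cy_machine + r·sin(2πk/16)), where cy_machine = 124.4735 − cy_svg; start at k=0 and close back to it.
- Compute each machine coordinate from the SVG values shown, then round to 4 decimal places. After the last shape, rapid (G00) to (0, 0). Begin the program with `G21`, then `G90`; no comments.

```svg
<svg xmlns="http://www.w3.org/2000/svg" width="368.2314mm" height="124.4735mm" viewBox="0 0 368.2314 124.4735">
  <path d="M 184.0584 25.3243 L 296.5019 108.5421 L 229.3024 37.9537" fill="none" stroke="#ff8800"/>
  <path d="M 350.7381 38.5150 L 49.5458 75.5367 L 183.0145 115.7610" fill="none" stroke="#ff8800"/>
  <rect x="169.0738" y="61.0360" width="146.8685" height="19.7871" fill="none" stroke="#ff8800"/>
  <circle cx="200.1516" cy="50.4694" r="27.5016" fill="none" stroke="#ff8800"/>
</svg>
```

G21
G90
G00 X184.0584 Y99.1492
M3 S268
G1 X296.5019 Y15.9314 F3583
G1 X229.3024 Y86.5198
M5
G00 X350.7381 Y85.9585
M3 S268
G1 X49.5458 Y48.9368 F3583
G1 X183.0145 Y8.7125
M5
G00 X169.0738 Y63.4375
M3 S268
G1 X315.9423 Y63.4375 F3583
G1 X315.9423 Y43.6504
G1 X169.0738 Y43.6504
G1 X169.0738 Y63.4375
M5
G00 X227.6532 Y74.0041
M3 S268
G1 X225.5598 Y84.5285 F3583
G1 X219.5982 Y93.4507
G1 X210.6760 Y99.4123
G1 X200.1516 Y101.5057
G1 X189.6272 Y99.4123
G1 X180.7050 Y93.4507
G1 X174.7434 Y84.5285
G1 X172.6500 Y74.0041
G1 X174.7434 Y63.4797
G1 X180.7050 Y54.5575
G1 X189.6272 Y48.5959
G1 X200.1516 Y46.5025
G1 X210.6760 Y48.5959
G1 X219.5982 Y54.5575
G1 X225.5598 Y63.4797
G1 X227.6532 Y74.0041
M5
G00 X0.0000 Y0.0000

1 u = 1 mm; y_m = 124.4735 − y.

[1] `<path>` open polyline, #ff8800→engrave S268 F3583: (184.0584,99.1492) → (296.5019,15.9314) → (229.3024,86.5198)

[2] `<path>` open polyline, #ff8800→engrave S268 F3583: (350.7381,85.9585) → (49.5458,48.9368) → (183.0145,8.7125)

[3] `<rect>` rectangle, #ff8800→engrave S268 F3583: (169.0738,63.4375) → (315.9423,63.4375) → (315.9423,43.6504) → (169.0738,43.6504) → (169.0738,63.4375) (closed)

[4] `<circle>` circle, #ff8800→engrave S268 F3583: (227.6532,74.0041) → (225.5598,84.5285) → (219.5982,93.4507) → (210.6760,99.4123) → (200.1516,101.5057) → (189.6272,99.4123) → (180.7050,93.4507) → (174.7434,84.5285) → (172.6500,74.0041) → (174.7434,63.4797) → (180.7050,54.5575) → (189.6272,48.5959) → (200.1516,46.5025) → (210.6760,48.5959) → (219.5982,54.5575) → (225.5598,63.4797) → (227.6532,74.0041) (closed)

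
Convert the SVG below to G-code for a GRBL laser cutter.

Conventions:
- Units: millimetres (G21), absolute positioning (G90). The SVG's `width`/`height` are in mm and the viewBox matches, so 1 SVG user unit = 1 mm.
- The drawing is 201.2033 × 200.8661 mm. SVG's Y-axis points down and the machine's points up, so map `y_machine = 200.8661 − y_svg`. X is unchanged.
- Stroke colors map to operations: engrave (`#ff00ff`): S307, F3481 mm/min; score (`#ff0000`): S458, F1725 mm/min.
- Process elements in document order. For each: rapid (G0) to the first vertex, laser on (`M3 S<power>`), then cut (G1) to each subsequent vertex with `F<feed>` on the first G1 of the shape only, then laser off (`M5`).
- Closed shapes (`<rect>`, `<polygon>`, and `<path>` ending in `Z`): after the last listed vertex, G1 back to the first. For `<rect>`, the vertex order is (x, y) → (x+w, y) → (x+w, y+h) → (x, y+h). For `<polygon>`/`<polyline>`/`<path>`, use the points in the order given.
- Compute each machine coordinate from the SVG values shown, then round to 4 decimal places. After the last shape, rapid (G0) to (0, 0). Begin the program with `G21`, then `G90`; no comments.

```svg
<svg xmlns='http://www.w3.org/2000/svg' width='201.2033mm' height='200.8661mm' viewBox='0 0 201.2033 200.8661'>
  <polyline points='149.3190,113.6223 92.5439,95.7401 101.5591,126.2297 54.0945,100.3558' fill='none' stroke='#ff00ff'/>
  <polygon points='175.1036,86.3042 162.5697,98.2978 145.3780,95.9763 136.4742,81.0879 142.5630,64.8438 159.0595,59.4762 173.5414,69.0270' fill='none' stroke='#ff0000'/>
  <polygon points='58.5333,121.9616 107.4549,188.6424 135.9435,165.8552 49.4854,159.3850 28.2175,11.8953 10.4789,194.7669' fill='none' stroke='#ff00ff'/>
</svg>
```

G21
G90
G0 X149.3190 Y87.2438
M3 S307
G1 X92.5439 Y105.1260 F3481
G1 X101.5591 Y74.6364
G1 X54.0945 Y100.5103
M5
G0 X175.1036 Y114.5619
M3 S458
G1 X162.5697 Y102.5683 F1725
G1 X145.3780 Y104.8898
G1 X136.4742 Y119.7782
G1 X142.5630 Y136.0223
G1 X159.0595 Y141.3899
G1 X173.5414 Y131.8391
G1 X175.1036 Y114.5619
M5
G0 X58.5333 Y78.9045
M3 S307
G1 X107.4549 Y12.2237 F3481
G1 X135.9435 Y35.0109
G1 X49.4854 Y41.4811
G1 X28.2175 Y188.9708
G1 X10.4789 Y6.0992
G1 X58.5333 Y78.9045
M5
G0 X0.0000 Y0.0000

viewBox `0 0 201.2033 200.8661` with mm width/height → 1 unit = 1 mm. Flip: y_m = 200.8661 − y_svg.

**Shape 1** — `<polyline>` open polyline, stroke `#ff00ff` → engrave (S307, F3481). Machine vertices: (149.3190,87.2438) → (92.5439,105.1260) → (101.5591,74.6364) → (54.0945,100.5103). Open path.

**Shape 2** — `<polygon>` regular polygon, stroke `#ff0000` → score (S458, F1725). Machine vertices: (175.1036,114.5619) → (162.5697,102.5683) → (145.3780,104.8898) → (136.4742,119.7782) → (142.5630,136.0223) → (159.0595,141.3899) → (173.5414,131.8391) → (175.1036,114.5619). Closed: final G1 returns to the first vertex.

**Shape 3** — `<polygon>` closed polygon, stroke `#ff00ff` → engrave (S307, F3481). Machine vertices: (58.5333,78.9045) → (107.4549,12.2237) → (135.9435,35.0109) → (49.4854,41.4811) → (28.2175,188.9708) → (10.4789,6.0992) → (58.5333,78.9045). Closed: final G1 returns to the first vertex.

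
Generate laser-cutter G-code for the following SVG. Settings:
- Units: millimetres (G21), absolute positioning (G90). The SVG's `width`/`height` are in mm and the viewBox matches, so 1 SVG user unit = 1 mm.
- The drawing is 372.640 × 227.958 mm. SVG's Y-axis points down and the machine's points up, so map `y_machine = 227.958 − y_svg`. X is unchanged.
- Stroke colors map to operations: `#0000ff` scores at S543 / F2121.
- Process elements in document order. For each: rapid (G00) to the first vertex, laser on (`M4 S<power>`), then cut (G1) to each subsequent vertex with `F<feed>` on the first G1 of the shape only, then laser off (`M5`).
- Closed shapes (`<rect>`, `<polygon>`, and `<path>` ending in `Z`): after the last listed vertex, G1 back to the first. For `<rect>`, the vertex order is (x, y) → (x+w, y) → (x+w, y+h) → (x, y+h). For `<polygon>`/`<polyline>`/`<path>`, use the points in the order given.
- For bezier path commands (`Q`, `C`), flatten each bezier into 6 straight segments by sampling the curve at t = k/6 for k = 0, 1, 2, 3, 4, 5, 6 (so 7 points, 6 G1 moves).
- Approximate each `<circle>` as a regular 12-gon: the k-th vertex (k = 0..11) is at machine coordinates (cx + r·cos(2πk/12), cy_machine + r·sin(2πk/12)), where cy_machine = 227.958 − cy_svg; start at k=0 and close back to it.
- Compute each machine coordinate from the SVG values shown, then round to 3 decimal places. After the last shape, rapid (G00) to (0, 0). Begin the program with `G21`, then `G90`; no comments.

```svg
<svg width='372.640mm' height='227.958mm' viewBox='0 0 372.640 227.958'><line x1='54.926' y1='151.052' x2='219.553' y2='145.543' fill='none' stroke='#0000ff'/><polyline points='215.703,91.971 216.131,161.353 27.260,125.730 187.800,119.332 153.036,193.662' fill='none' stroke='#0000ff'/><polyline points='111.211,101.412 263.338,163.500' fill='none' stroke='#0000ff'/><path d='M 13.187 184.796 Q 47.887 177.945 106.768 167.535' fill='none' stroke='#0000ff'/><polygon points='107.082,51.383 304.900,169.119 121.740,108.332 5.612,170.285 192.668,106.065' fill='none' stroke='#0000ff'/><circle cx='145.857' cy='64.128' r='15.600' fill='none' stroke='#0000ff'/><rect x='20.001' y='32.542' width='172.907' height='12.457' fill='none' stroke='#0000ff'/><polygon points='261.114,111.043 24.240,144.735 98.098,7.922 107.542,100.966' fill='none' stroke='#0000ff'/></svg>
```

Since the viewBox matches the mm dimensions, user units are millimetres directly. The only transform is the Y-flip y_m = 227.958 − y_svg.

Shape 1 is a line segment drawn with `<line>`. Its stroke #0000ff means score at S543, F2121. After flipping Y the toolpath is (54.926,76.906) → (219.553,82.415).

Shape 2 is a open polyline drawn with `<polyline>`. Its stroke #0000ff means score at S543, F2121. After flipping Y the toolpath is (215.703,135.987) → (216.131,66.605) → (27.260,102.228) → (187.800,108.626) → (153.036,34.296).

Shape 3 is a line segment drawn with `<polyline>`. Its stroke #0000ff means score at S543, F2121. After flipping Y the toolpath is (111.211,126.546) → (263.338,64.458).

Shape 4 is a quadratic bezier drawn with `<path>`. Its stroke #0000ff means score at S543, F2121. After flipping Y the toolpath is (13.187,43.162) → (25.425,45.545) → (39.007,48.125) → (53.932,50.903) → (70.201,53.878) → (87.813,57.052) → (106.768,60.423).

Shape 5 is a closed polygon drawn with `<polygon>`. Its stroke #0000ff means score at S543, F2121. After flipping Y the toolpath is (107.082,176.575) → (304.900,58.839) → (121.740,119.626) → (5.612,57.673) → (192.668,121.893) → (107.082,176.575), returning to the start.

Shape 6 is a circle drawn with `<circle>`. Its stroke #0000ff means score at S543, F2121. After flipping Y the toolpath is (161.457,163.830) → (159.367,171.630) → (153.657,177.340) → (145.857,179.430) → (138.057,177.340) → (132.347,171.630) → (130.257,163.830) → (132.347,156.030) → (138.057,150.320) → (145.857,148.230) → (153.657,150.320) → (159.367,156.030) → (161.457,163.830), returning to the start.

Shape 7 is a rectangle drawn with `<rect>`. Its stroke #0000ff means score at S543, F2121. After flipping Y the toolpath is (20.001,195.416) → (192.908,195.416) → (192.908,182.959) → (20.001,182.959) → (20.001,195.416), returning to the start.

Shape 8 is a closed polygon drawn with `<polygon>`. Its stroke #0000ff means score at S543, F2121. After flipping Y the toolpath is (261.114,116.915) → (24.240,83.223) → (98.098,220.036) → (107.542,126.992) → (261.114,116.915), returning to the start.

G21
G90
G00 X54.926 Y76.906
M4 S543
G1 X219.553 Y82.415 F2121
M5
G00 X215.703 Y135.987
M4 S543
G1 X216.131 Y66.605 F2121
G1 X27.260 Y102.228
G1 X187.800 Y108.626
G1 X153.036 Y34.296
M5
G00 X111.211 Y126.546
M4 S543
G1 X263.338 Y64.458 F2121
M5
G00 X13.187 Y43.162
M4 S543
G1 X25.425 Y45.545 F2121
G1 X39.007 Y48.125
G1 X53.932 Y50.903
G1 X70.201 Y53.878
G1 X87.813 Y57.052
G1 X106.768 Y60.423
M5
G00 X107.082 Y176.575
M4 S543
G1 X304.900 Y58.839 F2121
G1 X121.740 Y119.626
G1 X5.612 Y57.673
G1 X192.668 Y121.893
G1 X107.082 Y176.575
M5
G00 X161.457 Y163.830
M4 S543
G1 X159.367 Y171.630 F2121
G1 X153.657 Y177.340
G1 X145.857 Y179.430
G1 X138.057 Y177.340
G1 X132.347 Y171.630
G1 X130.257 Y163.830
G1 X132.347 Y156.030
G1 X138.057 Y150.320
G1 X145.857 Y148.230
G1 X153.657 Y150.320
G1 X159.367 Y156.030
G1 X161.457 Y163.830
M5
G00 X20.001 Y195.416
M4 S543
G1 X192.908 Y195.416 F2121
G1 X192.908 Y182.959
G1 X20.001 Y182.959
G1 X20.001 Y195.416
M5
G00 X261.114 Y116.915
M4 S543
G1 X24.240 Y83.223 F2121
G1 X98.098 Y220.036
G1 X107.542 Y126.992
G1 X261.114 Y116.915
M5
G00 X0.000 Y0.000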